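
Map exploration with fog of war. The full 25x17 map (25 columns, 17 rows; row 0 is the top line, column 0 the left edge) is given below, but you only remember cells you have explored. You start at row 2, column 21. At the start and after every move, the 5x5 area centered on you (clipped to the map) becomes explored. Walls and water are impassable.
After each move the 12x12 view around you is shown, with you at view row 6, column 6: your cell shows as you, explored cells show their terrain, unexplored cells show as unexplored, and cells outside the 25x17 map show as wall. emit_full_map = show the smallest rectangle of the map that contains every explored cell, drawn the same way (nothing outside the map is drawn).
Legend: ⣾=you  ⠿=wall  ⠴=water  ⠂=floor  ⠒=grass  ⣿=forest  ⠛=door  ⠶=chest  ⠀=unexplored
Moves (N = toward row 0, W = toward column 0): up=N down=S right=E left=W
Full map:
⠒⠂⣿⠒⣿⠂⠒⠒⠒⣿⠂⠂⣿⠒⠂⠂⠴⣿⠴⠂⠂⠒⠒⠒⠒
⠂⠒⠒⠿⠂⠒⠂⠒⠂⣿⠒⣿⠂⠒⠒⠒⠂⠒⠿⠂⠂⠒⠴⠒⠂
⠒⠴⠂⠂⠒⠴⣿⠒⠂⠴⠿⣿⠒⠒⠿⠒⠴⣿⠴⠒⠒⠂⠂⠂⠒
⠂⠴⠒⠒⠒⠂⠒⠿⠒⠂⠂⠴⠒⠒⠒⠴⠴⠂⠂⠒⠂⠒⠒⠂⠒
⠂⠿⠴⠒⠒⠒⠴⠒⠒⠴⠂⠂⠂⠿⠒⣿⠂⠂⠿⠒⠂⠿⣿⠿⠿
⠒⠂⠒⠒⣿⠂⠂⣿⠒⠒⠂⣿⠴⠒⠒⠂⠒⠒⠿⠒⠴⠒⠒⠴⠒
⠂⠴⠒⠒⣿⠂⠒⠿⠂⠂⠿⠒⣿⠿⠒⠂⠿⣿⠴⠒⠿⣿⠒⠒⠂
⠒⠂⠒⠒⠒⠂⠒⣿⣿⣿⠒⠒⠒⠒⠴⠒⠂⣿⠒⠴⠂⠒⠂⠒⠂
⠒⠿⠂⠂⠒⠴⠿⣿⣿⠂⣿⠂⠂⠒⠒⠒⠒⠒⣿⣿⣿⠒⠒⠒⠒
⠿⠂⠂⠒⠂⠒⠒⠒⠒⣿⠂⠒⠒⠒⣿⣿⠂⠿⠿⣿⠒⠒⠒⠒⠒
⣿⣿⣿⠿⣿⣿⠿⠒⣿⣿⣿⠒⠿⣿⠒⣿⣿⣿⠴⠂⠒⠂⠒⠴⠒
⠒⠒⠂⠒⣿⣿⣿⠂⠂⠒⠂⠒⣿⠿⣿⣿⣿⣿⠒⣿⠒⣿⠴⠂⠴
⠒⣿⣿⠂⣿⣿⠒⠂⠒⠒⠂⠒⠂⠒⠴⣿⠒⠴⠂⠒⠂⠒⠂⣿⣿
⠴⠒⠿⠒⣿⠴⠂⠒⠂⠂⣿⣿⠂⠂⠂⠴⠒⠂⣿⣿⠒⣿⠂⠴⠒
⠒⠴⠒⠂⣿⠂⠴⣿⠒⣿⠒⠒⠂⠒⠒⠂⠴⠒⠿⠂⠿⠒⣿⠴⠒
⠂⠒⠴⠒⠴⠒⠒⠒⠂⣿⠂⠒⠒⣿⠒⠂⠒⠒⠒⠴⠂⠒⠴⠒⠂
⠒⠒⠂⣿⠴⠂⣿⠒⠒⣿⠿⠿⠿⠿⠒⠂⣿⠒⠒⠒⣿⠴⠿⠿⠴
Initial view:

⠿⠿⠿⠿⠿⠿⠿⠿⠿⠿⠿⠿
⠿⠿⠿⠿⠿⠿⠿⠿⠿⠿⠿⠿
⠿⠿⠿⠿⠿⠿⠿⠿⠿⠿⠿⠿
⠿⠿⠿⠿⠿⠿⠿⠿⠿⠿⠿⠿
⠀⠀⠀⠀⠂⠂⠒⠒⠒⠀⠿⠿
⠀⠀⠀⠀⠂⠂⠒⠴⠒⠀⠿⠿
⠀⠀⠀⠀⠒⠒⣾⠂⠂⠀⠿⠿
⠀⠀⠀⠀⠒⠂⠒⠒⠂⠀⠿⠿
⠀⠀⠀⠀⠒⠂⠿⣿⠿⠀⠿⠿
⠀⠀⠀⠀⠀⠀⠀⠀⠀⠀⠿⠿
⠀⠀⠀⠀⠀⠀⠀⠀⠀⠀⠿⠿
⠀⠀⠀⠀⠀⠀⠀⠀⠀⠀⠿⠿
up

⠿⠿⠿⠿⠿⠿⠿⠿⠿⠿⠿⠿
⠿⠿⠿⠿⠿⠿⠿⠿⠿⠿⠿⠿
⠿⠿⠿⠿⠿⠿⠿⠿⠿⠿⠿⠿
⠿⠿⠿⠿⠿⠿⠿⠿⠿⠿⠿⠿
⠿⠿⠿⠿⠿⠿⠿⠿⠿⠿⠿⠿
⠀⠀⠀⠀⠂⠂⠒⠒⠒⠀⠿⠿
⠀⠀⠀⠀⠂⠂⣾⠴⠒⠀⠿⠿
⠀⠀⠀⠀⠒⠒⠂⠂⠂⠀⠿⠿
⠀⠀⠀⠀⠒⠂⠒⠒⠂⠀⠿⠿
⠀⠀⠀⠀⠒⠂⠿⣿⠿⠀⠿⠿
⠀⠀⠀⠀⠀⠀⠀⠀⠀⠀⠿⠿
⠀⠀⠀⠀⠀⠀⠀⠀⠀⠀⠿⠿

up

⠿⠿⠿⠿⠿⠿⠿⠿⠿⠿⠿⠿
⠿⠿⠿⠿⠿⠿⠿⠿⠿⠿⠿⠿
⠿⠿⠿⠿⠿⠿⠿⠿⠿⠿⠿⠿
⠿⠿⠿⠿⠿⠿⠿⠿⠿⠿⠿⠿
⠿⠿⠿⠿⠿⠿⠿⠿⠿⠿⠿⠿
⠿⠿⠿⠿⠿⠿⠿⠿⠿⠿⠿⠿
⠀⠀⠀⠀⠂⠂⣾⠒⠒⠀⠿⠿
⠀⠀⠀⠀⠂⠂⠒⠴⠒⠀⠿⠿
⠀⠀⠀⠀⠒⠒⠂⠂⠂⠀⠿⠿
⠀⠀⠀⠀⠒⠂⠒⠒⠂⠀⠿⠿
⠀⠀⠀⠀⠒⠂⠿⣿⠿⠀⠿⠿
⠀⠀⠀⠀⠀⠀⠀⠀⠀⠀⠿⠿

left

⠿⠿⠿⠿⠿⠿⠿⠿⠿⠿⠿⠿
⠿⠿⠿⠿⠿⠿⠿⠿⠿⠿⠿⠿
⠿⠿⠿⠿⠿⠿⠿⠿⠿⠿⠿⠿
⠿⠿⠿⠿⠿⠿⠿⠿⠿⠿⠿⠿
⠿⠿⠿⠿⠿⠿⠿⠿⠿⠿⠿⠿
⠿⠿⠿⠿⠿⠿⠿⠿⠿⠿⠿⠿
⠀⠀⠀⠀⠴⠂⣾⠒⠒⠒⠀⠿
⠀⠀⠀⠀⠿⠂⠂⠒⠴⠒⠀⠿
⠀⠀⠀⠀⠴⠒⠒⠂⠂⠂⠀⠿
⠀⠀⠀⠀⠀⠒⠂⠒⠒⠂⠀⠿
⠀⠀⠀⠀⠀⠒⠂⠿⣿⠿⠀⠿
⠀⠀⠀⠀⠀⠀⠀⠀⠀⠀⠀⠿

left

⠿⠿⠿⠿⠿⠿⠿⠿⠿⠿⠿⠿
⠿⠿⠿⠿⠿⠿⠿⠿⠿⠿⠿⠿
⠿⠿⠿⠿⠿⠿⠿⠿⠿⠿⠿⠿
⠿⠿⠿⠿⠿⠿⠿⠿⠿⠿⠿⠿
⠿⠿⠿⠿⠿⠿⠿⠿⠿⠿⠿⠿
⠿⠿⠿⠿⠿⠿⠿⠿⠿⠿⠿⠿
⠀⠀⠀⠀⣿⠴⣾⠂⠒⠒⠒⠀
⠀⠀⠀⠀⠒⠿⠂⠂⠒⠴⠒⠀
⠀⠀⠀⠀⣿⠴⠒⠒⠂⠂⠂⠀
⠀⠀⠀⠀⠀⠀⠒⠂⠒⠒⠂⠀
⠀⠀⠀⠀⠀⠀⠒⠂⠿⣿⠿⠀
⠀⠀⠀⠀⠀⠀⠀⠀⠀⠀⠀⠀

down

⠿⠿⠿⠿⠿⠿⠿⠿⠿⠿⠿⠿
⠿⠿⠿⠿⠿⠿⠿⠿⠿⠿⠿⠿
⠿⠿⠿⠿⠿⠿⠿⠿⠿⠿⠿⠿
⠿⠿⠿⠿⠿⠿⠿⠿⠿⠿⠿⠿
⠿⠿⠿⠿⠿⠿⠿⠿⠿⠿⠿⠿
⠀⠀⠀⠀⣿⠴⠂⠂⠒⠒⠒⠀
⠀⠀⠀⠀⠒⠿⣾⠂⠒⠴⠒⠀
⠀⠀⠀⠀⣿⠴⠒⠒⠂⠂⠂⠀
⠀⠀⠀⠀⠂⠂⠒⠂⠒⠒⠂⠀
⠀⠀⠀⠀⠀⠀⠒⠂⠿⣿⠿⠀
⠀⠀⠀⠀⠀⠀⠀⠀⠀⠀⠀⠀
⠀⠀⠀⠀⠀⠀⠀⠀⠀⠀⠀⠀

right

⠿⠿⠿⠿⠿⠿⠿⠿⠿⠿⠿⠿
⠿⠿⠿⠿⠿⠿⠿⠿⠿⠿⠿⠿
⠿⠿⠿⠿⠿⠿⠿⠿⠿⠿⠿⠿
⠿⠿⠿⠿⠿⠿⠿⠿⠿⠿⠿⠿
⠿⠿⠿⠿⠿⠿⠿⠿⠿⠿⠿⠿
⠀⠀⠀⣿⠴⠂⠂⠒⠒⠒⠀⠿
⠀⠀⠀⠒⠿⠂⣾⠒⠴⠒⠀⠿
⠀⠀⠀⣿⠴⠒⠒⠂⠂⠂⠀⠿
⠀⠀⠀⠂⠂⠒⠂⠒⠒⠂⠀⠿
⠀⠀⠀⠀⠀⠒⠂⠿⣿⠿⠀⠿
⠀⠀⠀⠀⠀⠀⠀⠀⠀⠀⠀⠿
⠀⠀⠀⠀⠀⠀⠀⠀⠀⠀⠀⠿

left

⠿⠿⠿⠿⠿⠿⠿⠿⠿⠿⠿⠿
⠿⠿⠿⠿⠿⠿⠿⠿⠿⠿⠿⠿
⠿⠿⠿⠿⠿⠿⠿⠿⠿⠿⠿⠿
⠿⠿⠿⠿⠿⠿⠿⠿⠿⠿⠿⠿
⠿⠿⠿⠿⠿⠿⠿⠿⠿⠿⠿⠿
⠀⠀⠀⠀⣿⠴⠂⠂⠒⠒⠒⠀
⠀⠀⠀⠀⠒⠿⣾⠂⠒⠴⠒⠀
⠀⠀⠀⠀⣿⠴⠒⠒⠂⠂⠂⠀
⠀⠀⠀⠀⠂⠂⠒⠂⠒⠒⠂⠀
⠀⠀⠀⠀⠀⠀⠒⠂⠿⣿⠿⠀
⠀⠀⠀⠀⠀⠀⠀⠀⠀⠀⠀⠀
⠀⠀⠀⠀⠀⠀⠀⠀⠀⠀⠀⠀

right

⠿⠿⠿⠿⠿⠿⠿⠿⠿⠿⠿⠿
⠿⠿⠿⠿⠿⠿⠿⠿⠿⠿⠿⠿
⠿⠿⠿⠿⠿⠿⠿⠿⠿⠿⠿⠿
⠿⠿⠿⠿⠿⠿⠿⠿⠿⠿⠿⠿
⠿⠿⠿⠿⠿⠿⠿⠿⠿⠿⠿⠿
⠀⠀⠀⣿⠴⠂⠂⠒⠒⠒⠀⠿
⠀⠀⠀⠒⠿⠂⣾⠒⠴⠒⠀⠿
⠀⠀⠀⣿⠴⠒⠒⠂⠂⠂⠀⠿
⠀⠀⠀⠂⠂⠒⠂⠒⠒⠂⠀⠿
⠀⠀⠀⠀⠀⠒⠂⠿⣿⠿⠀⠿
⠀⠀⠀⠀⠀⠀⠀⠀⠀⠀⠀⠿
⠀⠀⠀⠀⠀⠀⠀⠀⠀⠀⠀⠿

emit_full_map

⣿⠴⠂⠂⠒⠒⠒
⠒⠿⠂⣾⠒⠴⠒
⣿⠴⠒⠒⠂⠂⠂
⠂⠂⠒⠂⠒⠒⠂
⠀⠀⠒⠂⠿⣿⠿

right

⠿⠿⠿⠿⠿⠿⠿⠿⠿⠿⠿⠿
⠿⠿⠿⠿⠿⠿⠿⠿⠿⠿⠿⠿
⠿⠿⠿⠿⠿⠿⠿⠿⠿⠿⠿⠿
⠿⠿⠿⠿⠿⠿⠿⠿⠿⠿⠿⠿
⠿⠿⠿⠿⠿⠿⠿⠿⠿⠿⠿⠿
⠀⠀⣿⠴⠂⠂⠒⠒⠒⠀⠿⠿
⠀⠀⠒⠿⠂⠂⣾⠴⠒⠀⠿⠿
⠀⠀⣿⠴⠒⠒⠂⠂⠂⠀⠿⠿
⠀⠀⠂⠂⠒⠂⠒⠒⠂⠀⠿⠿
⠀⠀⠀⠀⠒⠂⠿⣿⠿⠀⠿⠿
⠀⠀⠀⠀⠀⠀⠀⠀⠀⠀⠿⠿
⠀⠀⠀⠀⠀⠀⠀⠀⠀⠀⠿⠿

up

⠿⠿⠿⠿⠿⠿⠿⠿⠿⠿⠿⠿
⠿⠿⠿⠿⠿⠿⠿⠿⠿⠿⠿⠿
⠿⠿⠿⠿⠿⠿⠿⠿⠿⠿⠿⠿
⠿⠿⠿⠿⠿⠿⠿⠿⠿⠿⠿⠿
⠿⠿⠿⠿⠿⠿⠿⠿⠿⠿⠿⠿
⠿⠿⠿⠿⠿⠿⠿⠿⠿⠿⠿⠿
⠀⠀⣿⠴⠂⠂⣾⠒⠒⠀⠿⠿
⠀⠀⠒⠿⠂⠂⠒⠴⠒⠀⠿⠿
⠀⠀⣿⠴⠒⠒⠂⠂⠂⠀⠿⠿
⠀⠀⠂⠂⠒⠂⠒⠒⠂⠀⠿⠿
⠀⠀⠀⠀⠒⠂⠿⣿⠿⠀⠿⠿
⠀⠀⠀⠀⠀⠀⠀⠀⠀⠀⠿⠿

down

⠿⠿⠿⠿⠿⠿⠿⠿⠿⠿⠿⠿
⠿⠿⠿⠿⠿⠿⠿⠿⠿⠿⠿⠿
⠿⠿⠿⠿⠿⠿⠿⠿⠿⠿⠿⠿
⠿⠿⠿⠿⠿⠿⠿⠿⠿⠿⠿⠿
⠿⠿⠿⠿⠿⠿⠿⠿⠿⠿⠿⠿
⠀⠀⣿⠴⠂⠂⠒⠒⠒⠀⠿⠿
⠀⠀⠒⠿⠂⠂⣾⠴⠒⠀⠿⠿
⠀⠀⣿⠴⠒⠒⠂⠂⠂⠀⠿⠿
⠀⠀⠂⠂⠒⠂⠒⠒⠂⠀⠿⠿
⠀⠀⠀⠀⠒⠂⠿⣿⠿⠀⠿⠿
⠀⠀⠀⠀⠀⠀⠀⠀⠀⠀⠿⠿
⠀⠀⠀⠀⠀⠀⠀⠀⠀⠀⠿⠿


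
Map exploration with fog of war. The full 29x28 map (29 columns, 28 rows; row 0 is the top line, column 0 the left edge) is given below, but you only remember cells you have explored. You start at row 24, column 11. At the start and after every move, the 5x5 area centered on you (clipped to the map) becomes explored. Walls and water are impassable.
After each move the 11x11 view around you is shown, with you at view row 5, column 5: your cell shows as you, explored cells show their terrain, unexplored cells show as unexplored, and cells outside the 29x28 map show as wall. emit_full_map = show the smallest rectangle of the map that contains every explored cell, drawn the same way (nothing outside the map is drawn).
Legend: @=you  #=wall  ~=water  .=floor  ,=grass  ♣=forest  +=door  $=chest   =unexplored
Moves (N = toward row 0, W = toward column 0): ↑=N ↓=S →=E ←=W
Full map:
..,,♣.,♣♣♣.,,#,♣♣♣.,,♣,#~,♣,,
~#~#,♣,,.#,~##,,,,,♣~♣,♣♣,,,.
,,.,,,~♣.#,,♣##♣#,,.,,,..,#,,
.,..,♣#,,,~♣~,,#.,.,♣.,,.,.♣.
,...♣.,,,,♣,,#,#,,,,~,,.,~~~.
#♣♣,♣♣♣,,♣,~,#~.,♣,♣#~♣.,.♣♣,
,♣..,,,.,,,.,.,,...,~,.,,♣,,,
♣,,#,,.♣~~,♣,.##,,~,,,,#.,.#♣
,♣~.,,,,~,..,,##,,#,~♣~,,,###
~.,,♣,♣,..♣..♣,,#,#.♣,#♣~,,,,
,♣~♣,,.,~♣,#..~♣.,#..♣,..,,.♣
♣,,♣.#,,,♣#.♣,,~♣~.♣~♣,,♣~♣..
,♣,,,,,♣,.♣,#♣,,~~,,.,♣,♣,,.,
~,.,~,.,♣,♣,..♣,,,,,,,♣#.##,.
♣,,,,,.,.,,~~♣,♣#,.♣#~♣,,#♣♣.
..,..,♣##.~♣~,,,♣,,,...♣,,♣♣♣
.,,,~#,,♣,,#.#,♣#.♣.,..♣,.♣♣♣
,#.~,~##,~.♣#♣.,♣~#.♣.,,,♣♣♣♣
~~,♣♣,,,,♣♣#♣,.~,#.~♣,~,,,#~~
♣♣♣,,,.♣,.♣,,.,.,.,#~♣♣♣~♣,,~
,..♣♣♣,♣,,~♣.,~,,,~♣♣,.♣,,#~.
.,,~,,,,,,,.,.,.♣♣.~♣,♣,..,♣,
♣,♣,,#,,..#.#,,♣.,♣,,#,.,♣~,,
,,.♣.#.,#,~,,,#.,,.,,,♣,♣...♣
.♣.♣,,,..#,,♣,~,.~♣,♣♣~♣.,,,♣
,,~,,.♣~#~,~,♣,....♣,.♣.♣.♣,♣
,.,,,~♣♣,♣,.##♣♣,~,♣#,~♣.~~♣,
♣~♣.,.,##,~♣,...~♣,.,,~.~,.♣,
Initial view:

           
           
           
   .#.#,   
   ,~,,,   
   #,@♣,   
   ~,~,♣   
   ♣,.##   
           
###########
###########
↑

           
           
           
   ,,.,.   
   .#.#,   
   ,~@,,   
   #,,♣,   
   ~,~,♣   
   ♣,.##   
           
###########

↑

           
           
           
   ,~♣.,   
   ,,.,.   
   .#@#,   
   ,~,,,   
   #,,♣,   
   ~,~,♣   
   ♣,.##   
           

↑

           
           
           
   .♣,,.   
   ,~♣.,   
   ,,@,.   
   .#.#,   
   ,~,,,   
   #,,♣,   
   ~,~,♣   
   ♣,.##   

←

           
           
           
   ,.♣,,.  
   ,,~♣.,  
   ,,@.,.  
   ..#.#,  
   #,~,,,  
    #,,♣,  
    ~,~,♣  
    ♣,.##  

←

           
           
           
   ♣,.♣,,. 
   ♣,,~♣., 
   ,,@,.,. 
   ,..#.#, 
   ,#,~,,, 
     #,,♣, 
     ~,~,♣ 
     ♣,.## 

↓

           
           
   ♣,.♣,,. 
   ♣,,~♣., 
   ,,,,.,. 
   ,.@#.#, 
   ,#,~,,, 
   ..#,,♣, 
     ~,~,♣ 
     ♣,.## 
           

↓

           
   ♣,.♣,,. 
   ♣,,~♣., 
   ,,,,.,. 
   ,..#.#, 
   ,#@~,,, 
   ..#,,♣, 
   ~#~,~,♣ 
     ♣,.## 
           
###########

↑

           
           
   ♣,.♣,,. 
   ♣,,~♣., 
   ,,,,.,. 
   ,.@#.#, 
   ,#,~,,, 
   ..#,,♣, 
   ~#~,~,♣ 
     ♣,.## 
           

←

           
           
    ♣,.♣,,.
   ,♣,,~♣.,
   ,,,,,.,.
   ,,@.#.#,
   .,#,~,,,
   ,..#,,♣,
    ~#~,~,♣
      ♣,.##
           

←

           
           
     ♣,.♣,,
   ♣,♣,,~♣.
   ,,,,,,.,
   #,@..#.#
   #.,#,~,,
   ,,..#,,♣
     ~#~,~,
       ♣,.#
           

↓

           
     ♣,.♣,,
   ♣,♣,,~♣.
   ,,,,,,.,
   #,,..#.#
   #.@#,~,,
   ,,..#,,♣
   .♣~#~,~,
       ♣,.#
           
###########

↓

     ♣,.♣,,
   ♣,♣,,~♣.
   ,,,,,,.,
   #,,..#.#
   #.,#,~,,
   ,,@.#,,♣
   .♣~#~,~,
   ~♣♣,♣,.#
           
###########
###########

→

    ♣,.♣,,.
  ♣,♣,,~♣.,
  ,,,,,,.,.
  #,,..#.#,
  #.,#,~,,,
  ,,.@#,,♣,
  .♣~#~,~,♣
  ~♣♣,♣,.##
           
###########
###########

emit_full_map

  ♣,.♣,,.
♣,♣,,~♣.,
,,,,,,.,.
#,,..#.#,
#.,#,~,,,
,,.@#,,♣,
.♣~#~,~,♣
~♣♣,♣,.##

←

     ♣,.♣,,
   ♣,♣,,~♣.
   ,,,,,,.,
   #,,..#.#
   #.,#,~,,
   ,,@.#,,♣
   .♣~#~,~,
   ~♣♣,♣,.#
           
###########
###########

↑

           
     ♣,.♣,,
   ♣,♣,,~♣.
   ,,,,,,.,
   #,,..#.#
   #.@#,~,,
   ,,..#,,♣
   .♣~#~,~,
   ~♣♣,♣,.#
           
###########


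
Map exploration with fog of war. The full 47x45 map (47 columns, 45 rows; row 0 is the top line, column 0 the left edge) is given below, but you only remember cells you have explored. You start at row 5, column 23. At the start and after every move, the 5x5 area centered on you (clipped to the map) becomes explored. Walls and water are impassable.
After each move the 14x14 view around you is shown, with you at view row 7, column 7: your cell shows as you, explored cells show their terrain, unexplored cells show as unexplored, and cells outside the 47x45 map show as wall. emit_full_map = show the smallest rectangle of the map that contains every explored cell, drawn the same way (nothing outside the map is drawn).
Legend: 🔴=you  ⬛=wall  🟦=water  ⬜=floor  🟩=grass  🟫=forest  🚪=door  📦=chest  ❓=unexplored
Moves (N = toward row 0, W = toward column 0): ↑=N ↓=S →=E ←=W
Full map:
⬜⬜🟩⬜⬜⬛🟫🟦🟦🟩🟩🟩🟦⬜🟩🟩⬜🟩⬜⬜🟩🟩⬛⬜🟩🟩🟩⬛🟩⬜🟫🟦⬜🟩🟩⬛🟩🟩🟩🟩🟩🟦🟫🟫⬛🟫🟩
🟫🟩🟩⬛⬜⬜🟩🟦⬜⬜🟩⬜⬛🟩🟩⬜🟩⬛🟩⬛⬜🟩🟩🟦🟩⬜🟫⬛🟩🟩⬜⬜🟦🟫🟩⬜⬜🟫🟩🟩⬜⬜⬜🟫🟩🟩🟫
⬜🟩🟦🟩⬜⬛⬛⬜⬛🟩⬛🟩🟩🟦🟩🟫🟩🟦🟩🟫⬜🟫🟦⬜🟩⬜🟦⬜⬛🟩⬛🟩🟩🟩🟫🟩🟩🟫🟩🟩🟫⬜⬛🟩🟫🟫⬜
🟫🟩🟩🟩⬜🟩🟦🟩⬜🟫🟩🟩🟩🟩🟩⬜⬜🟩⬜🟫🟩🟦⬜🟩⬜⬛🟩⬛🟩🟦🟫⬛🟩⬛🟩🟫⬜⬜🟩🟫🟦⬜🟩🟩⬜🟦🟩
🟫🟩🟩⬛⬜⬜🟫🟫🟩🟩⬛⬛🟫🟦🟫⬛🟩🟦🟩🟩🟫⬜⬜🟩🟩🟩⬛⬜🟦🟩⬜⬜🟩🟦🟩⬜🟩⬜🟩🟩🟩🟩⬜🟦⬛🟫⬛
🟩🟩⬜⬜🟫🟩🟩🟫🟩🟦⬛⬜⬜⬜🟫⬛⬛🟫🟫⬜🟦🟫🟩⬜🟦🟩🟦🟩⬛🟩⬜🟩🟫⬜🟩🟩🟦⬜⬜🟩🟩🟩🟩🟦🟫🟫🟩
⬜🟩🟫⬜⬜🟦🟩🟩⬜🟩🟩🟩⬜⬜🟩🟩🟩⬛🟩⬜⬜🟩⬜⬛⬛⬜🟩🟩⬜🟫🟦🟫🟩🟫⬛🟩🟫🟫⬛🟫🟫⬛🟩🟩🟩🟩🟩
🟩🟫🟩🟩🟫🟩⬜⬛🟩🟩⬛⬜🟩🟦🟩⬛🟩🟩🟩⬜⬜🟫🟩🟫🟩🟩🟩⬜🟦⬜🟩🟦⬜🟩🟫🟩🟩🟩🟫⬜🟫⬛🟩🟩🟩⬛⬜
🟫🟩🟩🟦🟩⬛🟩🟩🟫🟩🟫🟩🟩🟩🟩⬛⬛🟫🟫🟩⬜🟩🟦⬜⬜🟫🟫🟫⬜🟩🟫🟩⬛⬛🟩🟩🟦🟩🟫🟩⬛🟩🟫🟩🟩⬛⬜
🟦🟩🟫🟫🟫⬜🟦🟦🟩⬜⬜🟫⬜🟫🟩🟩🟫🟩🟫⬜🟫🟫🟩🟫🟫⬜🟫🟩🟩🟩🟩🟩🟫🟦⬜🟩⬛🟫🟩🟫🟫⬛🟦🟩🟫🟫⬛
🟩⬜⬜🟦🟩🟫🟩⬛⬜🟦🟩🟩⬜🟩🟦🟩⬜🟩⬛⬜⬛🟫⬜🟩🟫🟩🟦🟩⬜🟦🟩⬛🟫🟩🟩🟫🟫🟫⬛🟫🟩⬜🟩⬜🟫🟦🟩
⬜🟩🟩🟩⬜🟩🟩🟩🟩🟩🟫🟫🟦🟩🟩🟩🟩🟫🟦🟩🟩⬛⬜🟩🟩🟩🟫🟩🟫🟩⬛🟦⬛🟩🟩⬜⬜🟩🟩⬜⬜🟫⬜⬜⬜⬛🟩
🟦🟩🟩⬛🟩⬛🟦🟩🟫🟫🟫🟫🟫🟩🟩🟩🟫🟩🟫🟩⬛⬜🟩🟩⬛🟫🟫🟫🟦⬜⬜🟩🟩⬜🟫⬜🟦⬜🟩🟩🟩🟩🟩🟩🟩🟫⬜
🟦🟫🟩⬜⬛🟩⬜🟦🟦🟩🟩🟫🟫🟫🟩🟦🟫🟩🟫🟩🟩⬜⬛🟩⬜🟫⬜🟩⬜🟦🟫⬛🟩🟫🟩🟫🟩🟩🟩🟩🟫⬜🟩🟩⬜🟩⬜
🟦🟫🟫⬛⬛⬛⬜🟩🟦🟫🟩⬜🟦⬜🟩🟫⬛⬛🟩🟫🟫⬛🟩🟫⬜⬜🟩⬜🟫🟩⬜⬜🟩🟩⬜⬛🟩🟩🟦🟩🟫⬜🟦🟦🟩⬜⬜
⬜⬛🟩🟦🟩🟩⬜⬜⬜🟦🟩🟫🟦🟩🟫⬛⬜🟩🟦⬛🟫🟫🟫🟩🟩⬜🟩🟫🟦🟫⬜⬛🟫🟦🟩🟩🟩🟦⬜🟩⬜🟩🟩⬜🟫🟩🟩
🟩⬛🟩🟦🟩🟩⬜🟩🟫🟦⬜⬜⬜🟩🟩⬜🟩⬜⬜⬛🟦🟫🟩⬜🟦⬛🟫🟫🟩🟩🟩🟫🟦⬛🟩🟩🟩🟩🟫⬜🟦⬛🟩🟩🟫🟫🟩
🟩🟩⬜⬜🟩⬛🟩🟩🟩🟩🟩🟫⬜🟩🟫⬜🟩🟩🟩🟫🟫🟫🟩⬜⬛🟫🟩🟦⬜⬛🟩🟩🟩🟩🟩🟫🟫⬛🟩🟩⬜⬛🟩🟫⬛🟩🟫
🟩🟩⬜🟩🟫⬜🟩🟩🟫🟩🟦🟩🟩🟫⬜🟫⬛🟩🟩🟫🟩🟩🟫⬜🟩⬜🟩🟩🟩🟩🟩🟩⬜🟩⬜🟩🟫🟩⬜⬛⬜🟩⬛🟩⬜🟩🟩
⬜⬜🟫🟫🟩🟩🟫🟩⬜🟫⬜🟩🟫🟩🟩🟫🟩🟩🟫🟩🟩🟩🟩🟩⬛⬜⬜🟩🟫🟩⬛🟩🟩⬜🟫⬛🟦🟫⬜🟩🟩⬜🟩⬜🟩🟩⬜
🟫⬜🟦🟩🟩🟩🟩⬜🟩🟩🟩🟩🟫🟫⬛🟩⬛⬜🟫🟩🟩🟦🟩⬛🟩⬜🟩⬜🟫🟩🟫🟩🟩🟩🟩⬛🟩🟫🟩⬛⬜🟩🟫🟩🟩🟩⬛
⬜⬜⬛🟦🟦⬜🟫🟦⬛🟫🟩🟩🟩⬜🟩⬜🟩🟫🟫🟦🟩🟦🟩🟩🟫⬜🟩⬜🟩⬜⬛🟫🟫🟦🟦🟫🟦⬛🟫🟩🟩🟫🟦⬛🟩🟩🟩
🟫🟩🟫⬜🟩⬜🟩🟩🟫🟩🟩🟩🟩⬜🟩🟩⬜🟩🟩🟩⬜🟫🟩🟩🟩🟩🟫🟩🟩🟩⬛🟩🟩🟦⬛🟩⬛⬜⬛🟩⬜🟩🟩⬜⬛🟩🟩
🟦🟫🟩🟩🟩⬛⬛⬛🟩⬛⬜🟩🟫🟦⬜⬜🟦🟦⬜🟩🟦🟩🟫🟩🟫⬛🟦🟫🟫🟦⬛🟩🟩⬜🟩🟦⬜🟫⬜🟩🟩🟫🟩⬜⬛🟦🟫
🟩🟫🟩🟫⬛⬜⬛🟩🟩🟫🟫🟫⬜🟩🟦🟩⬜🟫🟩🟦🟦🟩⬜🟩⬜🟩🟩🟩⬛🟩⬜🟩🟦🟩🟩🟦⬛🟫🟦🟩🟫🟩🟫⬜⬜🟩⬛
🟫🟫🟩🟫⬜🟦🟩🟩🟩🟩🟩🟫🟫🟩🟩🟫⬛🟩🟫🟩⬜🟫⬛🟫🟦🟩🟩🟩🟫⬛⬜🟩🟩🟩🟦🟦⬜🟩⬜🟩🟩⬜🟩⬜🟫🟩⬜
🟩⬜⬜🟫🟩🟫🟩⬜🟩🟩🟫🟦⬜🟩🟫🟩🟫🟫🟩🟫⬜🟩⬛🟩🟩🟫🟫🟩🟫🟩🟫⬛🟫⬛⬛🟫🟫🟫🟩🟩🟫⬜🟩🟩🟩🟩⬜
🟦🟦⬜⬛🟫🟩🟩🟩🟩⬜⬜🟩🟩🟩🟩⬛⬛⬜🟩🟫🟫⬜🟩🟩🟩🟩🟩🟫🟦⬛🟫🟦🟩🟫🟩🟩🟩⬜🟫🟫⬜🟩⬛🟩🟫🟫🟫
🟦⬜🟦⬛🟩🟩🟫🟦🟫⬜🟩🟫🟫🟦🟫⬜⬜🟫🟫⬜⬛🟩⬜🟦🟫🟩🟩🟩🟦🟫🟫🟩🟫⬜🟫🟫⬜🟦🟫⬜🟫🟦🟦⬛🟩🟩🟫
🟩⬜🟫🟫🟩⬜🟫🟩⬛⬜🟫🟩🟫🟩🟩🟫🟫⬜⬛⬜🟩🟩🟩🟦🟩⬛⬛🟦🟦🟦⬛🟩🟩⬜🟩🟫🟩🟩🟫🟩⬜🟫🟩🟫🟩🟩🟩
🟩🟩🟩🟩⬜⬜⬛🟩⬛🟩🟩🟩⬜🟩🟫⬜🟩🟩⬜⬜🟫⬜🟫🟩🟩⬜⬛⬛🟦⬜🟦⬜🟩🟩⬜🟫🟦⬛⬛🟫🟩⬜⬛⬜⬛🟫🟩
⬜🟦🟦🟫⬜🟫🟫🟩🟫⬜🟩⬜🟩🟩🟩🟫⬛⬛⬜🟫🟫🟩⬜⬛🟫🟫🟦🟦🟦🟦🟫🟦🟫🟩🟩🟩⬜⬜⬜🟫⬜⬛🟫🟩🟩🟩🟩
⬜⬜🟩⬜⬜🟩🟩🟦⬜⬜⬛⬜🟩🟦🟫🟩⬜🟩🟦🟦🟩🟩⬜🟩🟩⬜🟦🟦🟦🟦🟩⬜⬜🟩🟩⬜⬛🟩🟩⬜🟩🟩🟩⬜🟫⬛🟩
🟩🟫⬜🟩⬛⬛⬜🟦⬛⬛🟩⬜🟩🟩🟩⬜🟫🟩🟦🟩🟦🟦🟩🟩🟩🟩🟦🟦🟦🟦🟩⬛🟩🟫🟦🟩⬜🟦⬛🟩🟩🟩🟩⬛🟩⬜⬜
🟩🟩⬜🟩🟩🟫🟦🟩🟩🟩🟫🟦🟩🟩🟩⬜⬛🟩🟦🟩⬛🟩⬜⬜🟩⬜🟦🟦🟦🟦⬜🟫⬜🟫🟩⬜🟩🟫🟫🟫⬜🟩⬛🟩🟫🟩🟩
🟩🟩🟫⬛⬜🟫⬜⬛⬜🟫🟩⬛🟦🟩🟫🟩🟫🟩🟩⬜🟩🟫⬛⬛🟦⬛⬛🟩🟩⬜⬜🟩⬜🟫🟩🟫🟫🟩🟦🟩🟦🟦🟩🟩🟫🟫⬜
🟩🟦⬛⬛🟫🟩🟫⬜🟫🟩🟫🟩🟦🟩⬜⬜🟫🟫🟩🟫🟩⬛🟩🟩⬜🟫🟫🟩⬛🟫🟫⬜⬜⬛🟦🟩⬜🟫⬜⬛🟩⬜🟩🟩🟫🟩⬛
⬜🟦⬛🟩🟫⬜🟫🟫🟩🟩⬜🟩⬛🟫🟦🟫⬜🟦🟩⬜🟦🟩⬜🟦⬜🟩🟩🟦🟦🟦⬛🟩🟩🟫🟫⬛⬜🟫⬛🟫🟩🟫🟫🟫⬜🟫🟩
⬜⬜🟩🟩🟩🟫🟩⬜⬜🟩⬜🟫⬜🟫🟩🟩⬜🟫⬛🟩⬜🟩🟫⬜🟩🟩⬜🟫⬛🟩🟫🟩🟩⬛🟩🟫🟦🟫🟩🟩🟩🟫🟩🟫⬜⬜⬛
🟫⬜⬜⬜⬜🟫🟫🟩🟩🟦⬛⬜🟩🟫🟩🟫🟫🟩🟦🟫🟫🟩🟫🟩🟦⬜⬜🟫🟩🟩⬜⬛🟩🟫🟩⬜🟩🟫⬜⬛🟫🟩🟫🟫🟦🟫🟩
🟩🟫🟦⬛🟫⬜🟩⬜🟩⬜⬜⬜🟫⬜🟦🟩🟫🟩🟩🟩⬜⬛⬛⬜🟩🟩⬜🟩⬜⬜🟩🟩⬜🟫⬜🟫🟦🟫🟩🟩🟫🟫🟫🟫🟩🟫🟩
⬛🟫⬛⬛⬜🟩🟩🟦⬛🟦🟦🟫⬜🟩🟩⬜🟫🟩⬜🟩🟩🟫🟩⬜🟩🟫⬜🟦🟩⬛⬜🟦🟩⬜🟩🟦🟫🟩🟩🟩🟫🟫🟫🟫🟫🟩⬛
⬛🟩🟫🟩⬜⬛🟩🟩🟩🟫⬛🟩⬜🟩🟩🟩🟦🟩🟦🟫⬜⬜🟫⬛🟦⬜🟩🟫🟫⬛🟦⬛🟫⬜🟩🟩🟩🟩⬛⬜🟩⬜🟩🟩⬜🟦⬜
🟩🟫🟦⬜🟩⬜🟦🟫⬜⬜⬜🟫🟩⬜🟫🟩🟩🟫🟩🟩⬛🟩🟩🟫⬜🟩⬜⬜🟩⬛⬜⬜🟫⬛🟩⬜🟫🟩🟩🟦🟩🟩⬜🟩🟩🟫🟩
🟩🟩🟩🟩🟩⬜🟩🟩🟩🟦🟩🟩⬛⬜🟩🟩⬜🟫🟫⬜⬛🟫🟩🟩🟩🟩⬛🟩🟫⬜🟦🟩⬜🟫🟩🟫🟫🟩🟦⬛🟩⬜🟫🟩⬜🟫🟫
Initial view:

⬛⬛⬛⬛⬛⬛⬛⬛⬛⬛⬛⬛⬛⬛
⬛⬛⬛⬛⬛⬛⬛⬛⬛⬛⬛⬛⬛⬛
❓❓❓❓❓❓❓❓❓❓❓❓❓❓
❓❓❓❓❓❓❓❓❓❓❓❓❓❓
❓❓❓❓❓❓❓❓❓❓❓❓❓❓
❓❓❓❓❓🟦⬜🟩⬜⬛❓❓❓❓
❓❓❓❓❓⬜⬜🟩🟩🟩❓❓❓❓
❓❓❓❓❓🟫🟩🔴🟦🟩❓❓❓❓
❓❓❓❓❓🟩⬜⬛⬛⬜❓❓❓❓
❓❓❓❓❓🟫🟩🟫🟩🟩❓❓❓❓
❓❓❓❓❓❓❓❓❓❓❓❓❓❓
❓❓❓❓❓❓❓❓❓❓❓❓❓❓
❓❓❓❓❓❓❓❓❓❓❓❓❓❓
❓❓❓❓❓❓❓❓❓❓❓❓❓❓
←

⬛⬛⬛⬛⬛⬛⬛⬛⬛⬛⬛⬛⬛⬛
⬛⬛⬛⬛⬛⬛⬛⬛⬛⬛⬛⬛⬛⬛
❓❓❓❓❓❓❓❓❓❓❓❓❓❓
❓❓❓❓❓❓❓❓❓❓❓❓❓❓
❓❓❓❓❓❓❓❓❓❓❓❓❓❓
❓❓❓❓❓🟩🟦⬜🟩⬜⬛❓❓❓
❓❓❓❓❓🟫⬜⬜🟩🟩🟩❓❓❓
❓❓❓❓❓🟦🟫🔴⬜🟦🟩❓❓❓
❓❓❓❓❓⬜🟩⬜⬛⬛⬜❓❓❓
❓❓❓❓❓⬜🟫🟩🟫🟩🟩❓❓❓
❓❓❓❓❓❓❓❓❓❓❓❓❓❓
❓❓❓❓❓❓❓❓❓❓❓❓❓❓
❓❓❓❓❓❓❓❓❓❓❓❓❓❓
❓❓❓❓❓❓❓❓❓❓❓❓❓❓

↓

⬛⬛⬛⬛⬛⬛⬛⬛⬛⬛⬛⬛⬛⬛
❓❓❓❓❓❓❓❓❓❓❓❓❓❓
❓❓❓❓❓❓❓❓❓❓❓❓❓❓
❓❓❓❓❓❓❓❓❓❓❓❓❓❓
❓❓❓❓❓🟩🟦⬜🟩⬜⬛❓❓❓
❓❓❓❓❓🟫⬜⬜🟩🟩🟩❓❓❓
❓❓❓❓❓🟦🟫🟩⬜🟦🟩❓❓❓
❓❓❓❓❓⬜🟩🔴⬛⬛⬜❓❓❓
❓❓❓❓❓⬜🟫🟩🟫🟩🟩❓❓❓
❓❓❓❓❓⬜🟩🟦⬜⬜❓❓❓❓
❓❓❓❓❓❓❓❓❓❓❓❓❓❓
❓❓❓❓❓❓❓❓❓❓❓❓❓❓
❓❓❓❓❓❓❓❓❓❓❓❓❓❓
❓❓❓❓❓❓❓❓❓❓❓❓❓❓

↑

⬛⬛⬛⬛⬛⬛⬛⬛⬛⬛⬛⬛⬛⬛
⬛⬛⬛⬛⬛⬛⬛⬛⬛⬛⬛⬛⬛⬛
❓❓❓❓❓❓❓❓❓❓❓❓❓❓
❓❓❓❓❓❓❓❓❓❓❓❓❓❓
❓❓❓❓❓❓❓❓❓❓❓❓❓❓
❓❓❓❓❓🟩🟦⬜🟩⬜⬛❓❓❓
❓❓❓❓❓🟫⬜⬜🟩🟩🟩❓❓❓
❓❓❓❓❓🟦🟫🔴⬜🟦🟩❓❓❓
❓❓❓❓❓⬜🟩⬜⬛⬛⬜❓❓❓
❓❓❓❓❓⬜🟫🟩🟫🟩🟩❓❓❓
❓❓❓❓❓⬜🟩🟦⬜⬜❓❓❓❓
❓❓❓❓❓❓❓❓❓❓❓❓❓❓
❓❓❓❓❓❓❓❓❓❓❓❓❓❓
❓❓❓❓❓❓❓❓❓❓❓❓❓❓

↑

⬛⬛⬛⬛⬛⬛⬛⬛⬛⬛⬛⬛⬛⬛
⬛⬛⬛⬛⬛⬛⬛⬛⬛⬛⬛⬛⬛⬛
⬛⬛⬛⬛⬛⬛⬛⬛⬛⬛⬛⬛⬛⬛
❓❓❓❓❓❓❓❓❓❓❓❓❓❓
❓❓❓❓❓❓❓❓❓❓❓❓❓❓
❓❓❓❓❓⬜🟫🟦⬜🟩❓❓❓❓
❓❓❓❓❓🟩🟦⬜🟩⬜⬛❓❓❓
❓❓❓❓❓🟫⬜🔴🟩🟩🟩❓❓❓
❓❓❓❓❓🟦🟫🟩⬜🟦🟩❓❓❓
❓❓❓❓❓⬜🟩⬜⬛⬛⬜❓❓❓
❓❓❓❓❓⬜🟫🟩🟫🟩🟩❓❓❓
❓❓❓❓❓⬜🟩🟦⬜⬜❓❓❓❓
❓❓❓❓❓❓❓❓❓❓❓❓❓❓
❓❓❓❓❓❓❓❓❓❓❓❓❓❓

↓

⬛⬛⬛⬛⬛⬛⬛⬛⬛⬛⬛⬛⬛⬛
⬛⬛⬛⬛⬛⬛⬛⬛⬛⬛⬛⬛⬛⬛
❓❓❓❓❓❓❓❓❓❓❓❓❓❓
❓❓❓❓❓❓❓❓❓❓❓❓❓❓
❓❓❓❓❓⬜🟫🟦⬜🟩❓❓❓❓
❓❓❓❓❓🟩🟦⬜🟩⬜⬛❓❓❓
❓❓❓❓❓🟫⬜⬜🟩🟩🟩❓❓❓
❓❓❓❓❓🟦🟫🔴⬜🟦🟩❓❓❓
❓❓❓❓❓⬜🟩⬜⬛⬛⬜❓❓❓
❓❓❓❓❓⬜🟫🟩🟫🟩🟩❓❓❓
❓❓❓❓❓⬜🟩🟦⬜⬜❓❓❓❓
❓❓❓❓❓❓❓❓❓❓❓❓❓❓
❓❓❓❓❓❓❓❓❓❓❓❓❓❓
❓❓❓❓❓❓❓❓❓❓❓❓❓❓

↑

⬛⬛⬛⬛⬛⬛⬛⬛⬛⬛⬛⬛⬛⬛
⬛⬛⬛⬛⬛⬛⬛⬛⬛⬛⬛⬛⬛⬛
⬛⬛⬛⬛⬛⬛⬛⬛⬛⬛⬛⬛⬛⬛
❓❓❓❓❓❓❓❓❓❓❓❓❓❓
❓❓❓❓❓❓❓❓❓❓❓❓❓❓
❓❓❓❓❓⬜🟫🟦⬜🟩❓❓❓❓
❓❓❓❓❓🟩🟦⬜🟩⬜⬛❓❓❓
❓❓❓❓❓🟫⬜🔴🟩🟩🟩❓❓❓
❓❓❓❓❓🟦🟫🟩⬜🟦🟩❓❓❓
❓❓❓❓❓⬜🟩⬜⬛⬛⬜❓❓❓
❓❓❓❓❓⬜🟫🟩🟫🟩🟩❓❓❓
❓❓❓❓❓⬜🟩🟦⬜⬜❓❓❓❓
❓❓❓❓❓❓❓❓❓❓❓❓❓❓
❓❓❓❓❓❓❓❓❓❓❓❓❓❓

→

⬛⬛⬛⬛⬛⬛⬛⬛⬛⬛⬛⬛⬛⬛
⬛⬛⬛⬛⬛⬛⬛⬛⬛⬛⬛⬛⬛⬛
⬛⬛⬛⬛⬛⬛⬛⬛⬛⬛⬛⬛⬛⬛
❓❓❓❓❓❓❓❓❓❓❓❓❓❓
❓❓❓❓❓❓❓❓❓❓❓❓❓❓
❓❓❓❓⬜🟫🟦⬜🟩⬜❓❓❓❓
❓❓❓❓🟩🟦⬜🟩⬜⬛❓❓❓❓
❓❓❓❓🟫⬜⬜🔴🟩🟩❓❓❓❓
❓❓❓❓🟦🟫🟩⬜🟦🟩❓❓❓❓
❓❓❓❓⬜🟩⬜⬛⬛⬜❓❓❓❓
❓❓❓❓⬜🟫🟩🟫🟩🟩❓❓❓❓
❓❓❓❓⬜🟩🟦⬜⬜❓❓❓❓❓
❓❓❓❓❓❓❓❓❓❓❓❓❓❓
❓❓❓❓❓❓❓❓❓❓❓❓❓❓

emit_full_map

⬜🟫🟦⬜🟩⬜
🟩🟦⬜🟩⬜⬛
🟫⬜⬜🔴🟩🟩
🟦🟫🟩⬜🟦🟩
⬜🟩⬜⬛⬛⬜
⬜🟫🟩🟫🟩🟩
⬜🟩🟦⬜⬜❓

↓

⬛⬛⬛⬛⬛⬛⬛⬛⬛⬛⬛⬛⬛⬛
⬛⬛⬛⬛⬛⬛⬛⬛⬛⬛⬛⬛⬛⬛
❓❓❓❓❓❓❓❓❓❓❓❓❓❓
❓❓❓❓❓❓❓❓❓❓❓❓❓❓
❓❓❓❓⬜🟫🟦⬜🟩⬜❓❓❓❓
❓❓❓❓🟩🟦⬜🟩⬜⬛❓❓❓❓
❓❓❓❓🟫⬜⬜🟩🟩🟩❓❓❓❓
❓❓❓❓🟦🟫🟩🔴🟦🟩❓❓❓❓
❓❓❓❓⬜🟩⬜⬛⬛⬜❓❓❓❓
❓❓❓❓⬜🟫🟩🟫🟩🟩❓❓❓❓
❓❓❓❓⬜🟩🟦⬜⬜❓❓❓❓❓
❓❓❓❓❓❓❓❓❓❓❓❓❓❓
❓❓❓❓❓❓❓❓❓❓❓❓❓❓
❓❓❓❓❓❓❓❓❓❓❓❓❓❓

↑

⬛⬛⬛⬛⬛⬛⬛⬛⬛⬛⬛⬛⬛⬛
⬛⬛⬛⬛⬛⬛⬛⬛⬛⬛⬛⬛⬛⬛
⬛⬛⬛⬛⬛⬛⬛⬛⬛⬛⬛⬛⬛⬛
❓❓❓❓❓❓❓❓❓❓❓❓❓❓
❓❓❓❓❓❓❓❓❓❓❓❓❓❓
❓❓❓❓⬜🟫🟦⬜🟩⬜❓❓❓❓
❓❓❓❓🟩🟦⬜🟩⬜⬛❓❓❓❓
❓❓❓❓🟫⬜⬜🔴🟩🟩❓❓❓❓
❓❓❓❓🟦🟫🟩⬜🟦🟩❓❓❓❓
❓❓❓❓⬜🟩⬜⬛⬛⬜❓❓❓❓
❓❓❓❓⬜🟫🟩🟫🟩🟩❓❓❓❓
❓❓❓❓⬜🟩🟦⬜⬜❓❓❓❓❓
❓❓❓❓❓❓❓❓❓❓❓❓❓❓
❓❓❓❓❓❓❓❓❓❓❓❓❓❓

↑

⬛⬛⬛⬛⬛⬛⬛⬛⬛⬛⬛⬛⬛⬛
⬛⬛⬛⬛⬛⬛⬛⬛⬛⬛⬛⬛⬛⬛
⬛⬛⬛⬛⬛⬛⬛⬛⬛⬛⬛⬛⬛⬛
⬛⬛⬛⬛⬛⬛⬛⬛⬛⬛⬛⬛⬛⬛
❓❓❓❓❓❓❓❓❓❓❓❓❓❓
❓❓❓❓❓🟩🟩🟦🟩⬜❓❓❓❓
❓❓❓❓⬜🟫🟦⬜🟩⬜❓❓❓❓
❓❓❓❓🟩🟦⬜🔴⬜⬛❓❓❓❓
❓❓❓❓🟫⬜⬜🟩🟩🟩❓❓❓❓
❓❓❓❓🟦🟫🟩⬜🟦🟩❓❓❓❓
❓❓❓❓⬜🟩⬜⬛⬛⬜❓❓❓❓
❓❓❓❓⬜🟫🟩🟫🟩🟩❓❓❓❓
❓❓❓❓⬜🟩🟦⬜⬜❓❓❓❓❓
❓❓❓❓❓❓❓❓❓❓❓❓❓❓

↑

⬛⬛⬛⬛⬛⬛⬛⬛⬛⬛⬛⬛⬛⬛
⬛⬛⬛⬛⬛⬛⬛⬛⬛⬛⬛⬛⬛⬛
⬛⬛⬛⬛⬛⬛⬛⬛⬛⬛⬛⬛⬛⬛
⬛⬛⬛⬛⬛⬛⬛⬛⬛⬛⬛⬛⬛⬛
⬛⬛⬛⬛⬛⬛⬛⬛⬛⬛⬛⬛⬛⬛
❓❓❓❓❓🟩⬛⬜🟩🟩❓❓❓❓
❓❓❓❓❓🟩🟩🟦🟩⬜❓❓❓❓
❓❓❓❓⬜🟫🟦🔴🟩⬜❓❓❓❓
❓❓❓❓🟩🟦⬜🟩⬜⬛❓❓❓❓
❓❓❓❓🟫⬜⬜🟩🟩🟩❓❓❓❓
❓❓❓❓🟦🟫🟩⬜🟦🟩❓❓❓❓
❓❓❓❓⬜🟩⬜⬛⬛⬜❓❓❓❓
❓❓❓❓⬜🟫🟩🟫🟩🟩❓❓❓❓
❓❓❓❓⬜🟩🟦⬜⬜❓❓❓❓❓

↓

⬛⬛⬛⬛⬛⬛⬛⬛⬛⬛⬛⬛⬛⬛
⬛⬛⬛⬛⬛⬛⬛⬛⬛⬛⬛⬛⬛⬛
⬛⬛⬛⬛⬛⬛⬛⬛⬛⬛⬛⬛⬛⬛
⬛⬛⬛⬛⬛⬛⬛⬛⬛⬛⬛⬛⬛⬛
❓❓❓❓❓🟩⬛⬜🟩🟩❓❓❓❓
❓❓❓❓❓🟩🟩🟦🟩⬜❓❓❓❓
❓❓❓❓⬜🟫🟦⬜🟩⬜❓❓❓❓
❓❓❓❓🟩🟦⬜🔴⬜⬛❓❓❓❓
❓❓❓❓🟫⬜⬜🟩🟩🟩❓❓❓❓
❓❓❓❓🟦🟫🟩⬜🟦🟩❓❓❓❓
❓❓❓❓⬜🟩⬜⬛⬛⬜❓❓❓❓
❓❓❓❓⬜🟫🟩🟫🟩🟩❓❓❓❓
❓❓❓❓⬜🟩🟦⬜⬜❓❓❓❓❓
❓❓❓❓❓❓❓❓❓❓❓❓❓❓

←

⬛⬛⬛⬛⬛⬛⬛⬛⬛⬛⬛⬛⬛⬛
⬛⬛⬛⬛⬛⬛⬛⬛⬛⬛⬛⬛⬛⬛
⬛⬛⬛⬛⬛⬛⬛⬛⬛⬛⬛⬛⬛⬛
⬛⬛⬛⬛⬛⬛⬛⬛⬛⬛⬛⬛⬛⬛
❓❓❓❓❓❓🟩⬛⬜🟩🟩❓❓❓
❓❓❓❓❓⬜🟩🟩🟦🟩⬜❓❓❓
❓❓❓❓❓⬜🟫🟦⬜🟩⬜❓❓❓
❓❓❓❓❓🟩🟦🔴🟩⬜⬛❓❓❓
❓❓❓❓❓🟫⬜⬜🟩🟩🟩❓❓❓
❓❓❓❓❓🟦🟫🟩⬜🟦🟩❓❓❓
❓❓❓❓❓⬜🟩⬜⬛⬛⬜❓❓❓
❓❓❓❓❓⬜🟫🟩🟫🟩🟩❓❓❓
❓❓❓❓❓⬜🟩🟦⬜⬜❓❓❓❓
❓❓❓❓❓❓❓❓❓❓❓❓❓❓

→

⬛⬛⬛⬛⬛⬛⬛⬛⬛⬛⬛⬛⬛⬛
⬛⬛⬛⬛⬛⬛⬛⬛⬛⬛⬛⬛⬛⬛
⬛⬛⬛⬛⬛⬛⬛⬛⬛⬛⬛⬛⬛⬛
⬛⬛⬛⬛⬛⬛⬛⬛⬛⬛⬛⬛⬛⬛
❓❓❓❓❓🟩⬛⬜🟩🟩❓❓❓❓
❓❓❓❓⬜🟩🟩🟦🟩⬜❓❓❓❓
❓❓❓❓⬜🟫🟦⬜🟩⬜❓❓❓❓
❓❓❓❓🟩🟦⬜🔴⬜⬛❓❓❓❓
❓❓❓❓🟫⬜⬜🟩🟩🟩❓❓❓❓
❓❓❓❓🟦🟫🟩⬜🟦🟩❓❓❓❓
❓❓❓❓⬜🟩⬜⬛⬛⬜❓❓❓❓
❓❓❓❓⬜🟫🟩🟫🟩🟩❓❓❓❓
❓❓❓❓⬜🟩🟦⬜⬜❓❓❓❓❓
❓❓❓❓❓❓❓❓❓❓❓❓❓❓

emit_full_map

❓🟩⬛⬜🟩🟩
⬜🟩🟩🟦🟩⬜
⬜🟫🟦⬜🟩⬜
🟩🟦⬜🔴⬜⬛
🟫⬜⬜🟩🟩🟩
🟦🟫🟩⬜🟦🟩
⬜🟩⬜⬛⬛⬜
⬜🟫🟩🟫🟩🟩
⬜🟩🟦⬜⬜❓


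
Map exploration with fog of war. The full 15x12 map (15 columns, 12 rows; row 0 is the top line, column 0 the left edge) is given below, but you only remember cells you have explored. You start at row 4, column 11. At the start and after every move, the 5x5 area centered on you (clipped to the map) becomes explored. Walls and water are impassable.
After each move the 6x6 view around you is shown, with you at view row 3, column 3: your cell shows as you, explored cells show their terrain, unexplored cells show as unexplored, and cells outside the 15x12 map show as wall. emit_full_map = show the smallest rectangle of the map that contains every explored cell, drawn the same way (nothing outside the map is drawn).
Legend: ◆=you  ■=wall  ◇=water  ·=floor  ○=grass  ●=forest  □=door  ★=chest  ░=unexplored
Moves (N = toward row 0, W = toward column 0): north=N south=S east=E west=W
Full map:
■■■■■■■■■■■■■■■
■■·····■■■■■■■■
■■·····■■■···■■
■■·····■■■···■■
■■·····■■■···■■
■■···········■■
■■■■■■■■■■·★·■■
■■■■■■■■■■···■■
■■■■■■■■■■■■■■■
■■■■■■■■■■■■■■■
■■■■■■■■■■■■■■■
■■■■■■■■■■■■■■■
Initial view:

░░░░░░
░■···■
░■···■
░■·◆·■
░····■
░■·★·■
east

░░░░░░
■···■■
■···■■
■··◆■■
····■■
■·★·■■

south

■···■■
■···■■
■···■■
···◆■■
■·★·■■
░···■■

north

░░░░░░
■···■■
■···■■
■··◆■■
····■■
■·★·■■

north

░░░░░░
░■■■■■
■···■■
■··◆■■
■···■■
····■■

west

░░░░░░
░■■■■■
░■···■
░■·◆·■
░■···■
░····■

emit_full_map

■■■■■■
■···■■
■·◆·■■
■···■■
····■■
■·★·■■
░···■■

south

░■■■■■
░■···■
░■···■
░■·◆·■
░····■
░■·★·■

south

░■···■
░■···■
░■···■
░··◆·■
░■·★·■
░■···■

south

░■···■
░■···■
░····■
░■·◆·■
░■···■
░■■■■■

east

■···■■
■···■■
····■■
■·★◆■■
■···■■
■■■■■■

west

░■···■
░■···■
░····■
░■·◆·■
░■···■
░■■■■■

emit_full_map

■■■■■■
■···■■
■···■■
■···■■
····■■
■·◆·■■
■···■■
■■■■■■

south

░■···■
░····■
░■·★·■
░■·◆·■
░■■■■■
░■■■■■

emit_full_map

■■■■■■
■···■■
■···■■
■···■■
····■■
■·★·■■
■·◆·■■
■■■■■■
■■■■■░


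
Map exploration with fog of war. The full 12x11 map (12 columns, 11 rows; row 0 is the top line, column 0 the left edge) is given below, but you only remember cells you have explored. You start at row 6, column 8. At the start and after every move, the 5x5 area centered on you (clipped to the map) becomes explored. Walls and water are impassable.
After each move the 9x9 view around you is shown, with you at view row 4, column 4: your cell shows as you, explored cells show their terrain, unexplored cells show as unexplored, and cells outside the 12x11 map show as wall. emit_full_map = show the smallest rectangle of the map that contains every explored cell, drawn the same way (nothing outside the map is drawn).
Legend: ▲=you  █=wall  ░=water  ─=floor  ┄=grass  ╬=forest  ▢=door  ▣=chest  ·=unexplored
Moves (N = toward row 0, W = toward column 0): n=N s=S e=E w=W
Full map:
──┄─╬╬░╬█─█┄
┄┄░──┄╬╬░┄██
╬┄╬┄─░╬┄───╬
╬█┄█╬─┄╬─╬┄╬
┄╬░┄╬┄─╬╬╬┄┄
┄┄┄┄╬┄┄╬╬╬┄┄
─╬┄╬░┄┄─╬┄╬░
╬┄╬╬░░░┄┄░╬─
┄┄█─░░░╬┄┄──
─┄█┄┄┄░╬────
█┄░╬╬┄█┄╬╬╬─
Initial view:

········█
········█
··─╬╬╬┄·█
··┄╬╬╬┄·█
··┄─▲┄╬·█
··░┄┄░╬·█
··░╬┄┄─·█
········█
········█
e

·······██
·······██
·─╬╬╬┄┄██
·┄╬╬╬┄┄██
·┄─╬▲╬░██
·░┄┄░╬─██
·░╬┄┄──██
·······██
·······██

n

·······██
·······██
··╬─╬┄╬██
·─╬╬╬┄┄██
·┄╬╬▲┄┄██
·┄─╬┄╬░██
·░┄┄░╬─██
·░╬┄┄──██
·······██

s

·······██
··╬─╬┄╬██
·─╬╬╬┄┄██
·┄╬╬╬┄┄██
·┄─╬▲╬░██
·░┄┄░╬─██
·░╬┄┄──██
·······██
·······██

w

········█
···╬─╬┄╬█
··─╬╬╬┄┄█
··┄╬╬╬┄┄█
··┄─▲┄╬░█
··░┄┄░╬─█
··░╬┄┄──█
········█
········█

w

·········
····╬─╬┄╬
··┄─╬╬╬┄┄
··┄┄╬╬╬┄┄
··┄┄▲╬┄╬░
··░░┄┄░╬─
··░░╬┄┄──
·········
·········

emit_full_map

··╬─╬┄╬
┄─╬╬╬┄┄
┄┄╬╬╬┄┄
┄┄▲╬┄╬░
░░┄┄░╬─
░░╬┄┄──

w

·········
·····╬─╬┄
··╬┄─╬╬╬┄
··╬┄┄╬╬╬┄
··░┄▲─╬┄╬
··░░░┄┄░╬
··░░░╬┄┄─
·········
·········

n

·········
·········
··╬─┄╬─╬┄
··╬┄─╬╬╬┄
··╬┄▲╬╬╬┄
··░┄┄─╬┄╬
··░░░┄┄░╬
··░░░╬┄┄─
·········

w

·········
·········
··█╬─┄╬─╬
··┄╬┄─╬╬╬
··┄╬▲┄╬╬╬
··╬░┄┄─╬┄
··╬░░░┄┄░
···░░░╬┄┄
·········

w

·········
·········
··┄█╬─┄╬─
··░┄╬┄─╬╬
··┄┄▲┄┄╬╬
··┄╬░┄┄─╬
··╬╬░░░┄┄
····░░░╬┄
·········

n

·········
·········
··╬┄─░╬··
··┄█╬─┄╬─
··░┄▲┄─╬╬
··┄┄╬┄┄╬╬
··┄╬░┄┄─╬
··╬╬░░░┄┄
····░░░╬┄

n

█████████
·········
··░──┄╬··
··╬┄─░╬··
··┄█▲─┄╬─
··░┄╬┄─╬╬
··┄┄╬┄┄╬╬
··┄╬░┄┄─╬
··╬╬░░░┄┄

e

█████████
·········
·░──┄╬╬··
·╬┄─░╬┄··
·┄█╬▲┄╬─╬
·░┄╬┄─╬╬╬
·┄┄╬┄┄╬╬╬
·┄╬░┄┄─╬┄
·╬╬░░░┄┄░

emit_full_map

░──┄╬╬····
╬┄─░╬┄····
┄█╬▲┄╬─╬┄╬
░┄╬┄─╬╬╬┄┄
┄┄╬┄┄╬╬╬┄┄
┄╬░┄┄─╬┄╬░
╬╬░░░┄┄░╬─
··░░░╬┄┄──

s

·········
·░──┄╬╬··
·╬┄─░╬┄··
·┄█╬─┄╬─╬
·░┄╬▲─╬╬╬
·┄┄╬┄┄╬╬╬
·┄╬░┄┄─╬┄
·╬╬░░░┄┄░
···░░░╬┄┄

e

·········
░──┄╬╬···
╬┄─░╬┄─··
┄█╬─┄╬─╬┄
░┄╬┄▲╬╬╬┄
┄┄╬┄┄╬╬╬┄
┄╬░┄┄─╬┄╬
╬╬░░░┄┄░╬
··░░░╬┄┄─

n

█████████
·········
░──┄╬╬░··
╬┄─░╬┄─··
┄█╬─▲╬─╬┄
░┄╬┄─╬╬╬┄
┄┄╬┄┄╬╬╬┄
┄╬░┄┄─╬┄╬
╬╬░░░┄┄░╬

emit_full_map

░──┄╬╬░···
╬┄─░╬┄─···
┄█╬─▲╬─╬┄╬
░┄╬┄─╬╬╬┄┄
┄┄╬┄┄╬╬╬┄┄
┄╬░┄┄─╬┄╬░
╬╬░░░┄┄░╬─
··░░░╬┄┄──


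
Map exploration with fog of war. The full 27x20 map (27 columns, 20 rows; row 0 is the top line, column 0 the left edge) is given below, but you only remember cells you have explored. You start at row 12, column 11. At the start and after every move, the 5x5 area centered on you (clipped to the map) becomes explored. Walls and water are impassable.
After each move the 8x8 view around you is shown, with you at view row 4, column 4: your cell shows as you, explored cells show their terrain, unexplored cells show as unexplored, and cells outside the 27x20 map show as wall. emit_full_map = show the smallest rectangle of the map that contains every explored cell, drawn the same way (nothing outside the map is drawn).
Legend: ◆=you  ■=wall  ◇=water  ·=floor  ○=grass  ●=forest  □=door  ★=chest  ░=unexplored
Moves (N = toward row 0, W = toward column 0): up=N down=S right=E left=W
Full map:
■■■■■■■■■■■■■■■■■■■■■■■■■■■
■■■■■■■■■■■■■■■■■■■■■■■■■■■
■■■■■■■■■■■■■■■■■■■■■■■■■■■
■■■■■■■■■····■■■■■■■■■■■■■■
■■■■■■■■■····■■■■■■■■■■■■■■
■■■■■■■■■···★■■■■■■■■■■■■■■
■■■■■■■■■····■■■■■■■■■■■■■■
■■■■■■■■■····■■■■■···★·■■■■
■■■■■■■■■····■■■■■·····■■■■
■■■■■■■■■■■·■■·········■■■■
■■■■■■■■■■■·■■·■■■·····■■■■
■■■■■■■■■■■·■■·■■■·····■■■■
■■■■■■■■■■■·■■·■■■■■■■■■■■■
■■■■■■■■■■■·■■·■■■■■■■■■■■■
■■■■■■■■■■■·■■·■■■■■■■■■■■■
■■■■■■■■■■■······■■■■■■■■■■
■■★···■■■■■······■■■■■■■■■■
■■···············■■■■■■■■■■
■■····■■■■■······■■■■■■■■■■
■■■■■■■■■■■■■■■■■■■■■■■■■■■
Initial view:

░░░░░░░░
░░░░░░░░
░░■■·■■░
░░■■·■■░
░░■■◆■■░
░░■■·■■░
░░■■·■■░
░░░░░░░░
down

░░░░░░░░
░░■■·■■░
░░■■·■■░
░░■■·■■░
░░■■◆■■░
░░■■·■■░
░░■■···░
░░░░░░░░

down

░░■■·■■░
░░■■·■■░
░░■■·■■░
░░■■·■■░
░░■■◆■■░
░░■■···░
░░■■···░
░░░░░░░░

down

░░■■·■■░
░░■■·■■░
░░■■·■■░
░░■■·■■░
░░■■◆··░
░░■■···░
░░·····░
░░░░░░░░

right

░■■·■■░░
░■■·■■░░
░■■·■■·░
░■■·■■·░
░■■·◆··░
░■■····░
░······░
░░░░░░░░

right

■■·■■░░░
■■·■■░░░
■■·■■·■░
■■·■■·■░
■■··◆··░
■■·····░
·······░
░░░░░░░░

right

■·■■░░░░
■·■■░░░░
■·■■·■■░
■·■■·■■░
■···◆··░
■······░
·······░
░░░░░░░░

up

■·■■░░░░
■·■■░░░░
■·■■·■■░
■·■■·■■░
■·■■◆■■░
■······░
■······░
·······░

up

░░░░░░░░
■·■■░░░░
■·■■·■■░
■·■■·■■░
■·■■◆■■░
■·■■·■■░
■······░
■······░

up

░░░░░░░░
░░░░░░░░
■·■■·■■░
■·■■·■■░
■·■■◆■■░
■·■■·■■░
■·■■·■■░
■······░

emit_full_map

■■·■■·■■
■■·■■·■■
■■·■■◆■■
■■·■■·■■
■■·■■·■■
■■······
■■······
········

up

░░░░░░░░
░░░░░░░░
░░■■···░
■·■■·■■░
■·■■◆■■░
■·■■·■■░
■·■■·■■░
■·■■·■■░

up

░░░░░░░░
░░░░░░░░
░░·■■■■░
░░■■···░
■·■■◆■■░
■·■■·■■░
■·■■·■■░
■·■■·■■░

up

░░░░░░░░
░░░░░░░░
░░·■■■■░
░░·■■■■░
░░■■◆··░
■·■■·■■░
■·■■·■■░
■·■■·■■░

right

░░░░░░░░
░░░░░░░░
░·■■■■■░
░·■■■■■░
░■■·◆··░
·■■·■■■░
·■■·■■■░
·■■·■■░░

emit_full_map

░░░·■■■■■
░░░·■■■■■
░░░■■·◆··
■■·■■·■■■
■■·■■·■■■
■■·■■·■■░
■■·■■·■■░
■■·■■·■■░
■■······░
■■······░
········░

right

░░░░░░░░
░░░░░░░░
·■■■■■·░
·■■■■■·░
■■··◆··░
■■·■■■·░
■■·■■■·░
■■·■■░░░

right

░░░░░░░░
░░░░░░░░
■■■■■··░
■■■■■··░
■···◆··░
■·■■■··░
■·■■■··░
■·■■░░░░

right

░░░░░░░░
░░░░░░░░
■■■■···░
■■■■···░
····◆··░
·■■■···░
·■■■···░
·■■░░░░░

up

░░░░░░░░
░░░░░░░░
░░■■■■■░
■■■■···░
■■■■◆··░
·······░
·■■■···░
·■■■···░

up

░░░░░░░░
░░░░░░░░
░░■■■■■░
░░■■■■■░
■■■■◆··░
■■■■···░
·······░
·■■■···░

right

░░░░░░░░
░░░░░░░░
░■■■■■■░
░■■■■■■░
■■■·◆·★░
■■■····░
·······░
■■■···░░

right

░░░░░░░░
░░░░░░░░
■■■■■■■░
■■■■■■■░
■■··◆★·░
■■·····░
·······░
■■···░░░

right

░░░░░░░░
░░░░░░░░
■■■■■■■░
■■■■■■■░
■···◆·■░
■·····■░
······■░
■···░░░░

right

░░░░░░░░
░░░░░░░░
■■■■■■■░
■■■■■■■░
···★◆■■░
·····■■░
·····■■░
···░░░░░

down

░░░░░░░░
■■■■■■■░
■■■■■■■░
···★·■■░
····◆■■░
·····■■░
·····■■░
···░░░░░

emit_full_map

░░░░░░░■■■■■■■■■
░░░░░░░■■■■■■■■■
░░░·■■■■■···★·■■
░░░·■■■■■····◆■■
░░░■■·········■■
■■·■■·■■■·····■■
■■·■■·■■■···░░░░
■■·■■·■■░░░░░░░░
■■·■■·■■░░░░░░░░
■■·■■·■■░░░░░░░░
■■······░░░░░░░░
■■······░░░░░░░░
········░░░░░░░░

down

■■■■■■■░
■■■■■■■░
···★·■■░
·····■■░
····◆■■░
·····■■░
·····■■░
░░░░░░░░

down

■■■■■■■░
···★·■■░
·····■■░
·····■■░
····◆■■░
·····■■░
░░■■■■■░
░░░░░░░░

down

···★·■■░
·····■■░
·····■■░
·····■■░
····◆■■░
░░■■■■■░
░░■■■■■░
░░░░░░░░

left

■···★·■■
■·····■■
······■■
■·····■■
■···◆·■■
░░■■■■■■
░░■■■■■■
░░░░░░░░

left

■■···★·■
■■·····■
·······■
■■·····■
■■··◆··■
■░■■■■■■
■░■■■■■■
■░░░░░░░

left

■■■···★·
■■■·····
········
■■■·····
■■■·◆···
■■■■■■■■
■■■■■■■■
■■░░░░░░

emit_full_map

░░░░░░░■■■■■■■■■
░░░░░░░■■■■■■■■■
░░░·■■■■■···★·■■
░░░·■■■■■·····■■
░░░■■·········■■
■■·■■·■■■·····■■
■■·■■·■■■·◆···■■
■■·■■·■■■■■■■■■■
■■·■■·■■■■■■■■■■
■■·■■·■■░░░░░░░░
■■······░░░░░░░░
■■······░░░░░░░░
········░░░░░░░░

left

■■■■···★
■■■■····
········
·■■■····
·■■■◆···
·■■■■■■■
·■■■■■■■
·■■░░░░░

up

░░■■■■■■
■■■■···★
■■■■····
········
·■■■◆···
·■■■····
·■■■■■■■
·■■■■■■■

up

░░■■■■■■
░░■■■■■■
■■■■···★
■■■■····
····◆···
·■■■····
·■■■····
·■■■■■■■

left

░░░■■■■■
░░░■■■■■
■■■■■···
■■■■■···
■···◆···
■·■■■···
■·■■■···
■·■■■■■■

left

░░░░■■■■
░░░░■■■■
·■■■■■··
·■■■■■··
■■··◆···
■■·■■■··
■■·■■■··
■■·■■■■■

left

░░░░░■■■
░░░░░■■■
░·■■■■■·
░·■■■■■·
░■■·◆···
·■■·■■■·
·■■·■■■·
·■■·■■■■

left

░░░░░░■■
░░░░░░■■
░░·■■■■■
░░·■■■■■
░░■■◆···
■·■■·■■■
■·■■·■■■
■·■■·■■■

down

░░░░░░■■
░░·■■■■■
░░·■■■■■
░░■■····
■·■■◆■■■
■·■■·■■■
■·■■·■■■
■·■■·■■■

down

░░·■■■■■
░░·■■■■■
░░■■····
■·■■·■■■
■·■■◆■■■
■·■■·■■■
■·■■·■■■
■·■■·■■░

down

░░·■■■■■
░░■■····
■·■■·■■■
■·■■·■■■
■·■■◆■■■
■·■■·■■■
■·■■·■■░
■······░

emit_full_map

░░░░░░░■■■■■■■■■
░░░░░░░■■■■■■■■■
░░░·■■■■■···★·■■
░░░·■■■■■·····■■
░░░■■·········■■
■■·■■·■■■·····■■
■■·■■·■■■·····■■
■■·■■◆■■■■■■■■■■
■■·■■·■■■■■■■■■■
■■·■■·■■░░░░░░░░
■■······░░░░░░░░
■■······░░░░░░░░
········░░░░░░░░

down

░░■■····
■·■■·■■■
■·■■·■■■
■·■■·■■■
■·■■◆■■■
■·■■·■■░
■······░
■······░

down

■·■■·■■■
■·■■·■■■
■·■■·■■■
■·■■·■■■
■·■■◆■■░
■······░
■······░
·······░

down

■·■■·■■■
■·■■·■■■
■·■■·■■■
■·■■·■■░
■···◆··░
■······░
·······░
░░░░░░░░

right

·■■·■■■·
·■■·■■■■
·■■·■■■■
·■■·■■■░
····◆·■░
······■░
······■░
░░░░░░░░

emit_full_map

░░░░░░░■■■■■■■■■
░░░░░░░■■■■■■■■■
░░░·■■■■■···★·■■
░░░·■■■■■·····■■
░░░■■·········■■
■■·■■·■■■·····■■
■■·■■·■■■·····■■
■■·■■·■■■■■■■■■■
■■·■■·■■■■■■■■■■
■■·■■·■■■░░░░░░░
■■····◆·■░░░░░░░
■■······■░░░░░░░
········■░░░░░░░
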